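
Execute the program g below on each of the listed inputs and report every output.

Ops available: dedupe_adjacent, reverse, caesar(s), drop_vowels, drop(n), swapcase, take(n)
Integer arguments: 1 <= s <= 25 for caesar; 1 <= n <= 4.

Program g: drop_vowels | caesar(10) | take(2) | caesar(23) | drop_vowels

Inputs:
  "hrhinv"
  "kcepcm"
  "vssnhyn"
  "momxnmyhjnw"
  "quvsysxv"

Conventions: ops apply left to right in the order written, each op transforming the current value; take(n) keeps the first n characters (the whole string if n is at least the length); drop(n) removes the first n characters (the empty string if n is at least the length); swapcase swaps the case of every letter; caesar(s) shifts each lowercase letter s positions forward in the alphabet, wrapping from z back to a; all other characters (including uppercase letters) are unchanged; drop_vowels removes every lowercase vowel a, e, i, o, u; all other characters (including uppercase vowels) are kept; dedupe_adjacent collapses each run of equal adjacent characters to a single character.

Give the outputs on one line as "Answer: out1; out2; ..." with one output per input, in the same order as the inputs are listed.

Execution, op by op:
  "hrhinv" -> "hrhnv" -> "rbrxf" -> "rb" -> "oy" -> "y"
  "kcepcm" -> "kcpcm" -> "umzmw" -> "um" -> "rj" -> "rj"
  "vssnhyn" -> "vssnhyn" -> "fccxrix" -> "fc" -> "cz" -> "cz"
  "momxnmyhjnw" -> "mmxnmyhjnw" -> "wwhxwirtxg" -> "ww" -> "tt" -> "tt"
  "quvsysxv" -> "qvsysxv" -> "afcichf" -> "af" -> "xc" -> "xc"

"y"; "rj"; "cz"; "tt"; "xc"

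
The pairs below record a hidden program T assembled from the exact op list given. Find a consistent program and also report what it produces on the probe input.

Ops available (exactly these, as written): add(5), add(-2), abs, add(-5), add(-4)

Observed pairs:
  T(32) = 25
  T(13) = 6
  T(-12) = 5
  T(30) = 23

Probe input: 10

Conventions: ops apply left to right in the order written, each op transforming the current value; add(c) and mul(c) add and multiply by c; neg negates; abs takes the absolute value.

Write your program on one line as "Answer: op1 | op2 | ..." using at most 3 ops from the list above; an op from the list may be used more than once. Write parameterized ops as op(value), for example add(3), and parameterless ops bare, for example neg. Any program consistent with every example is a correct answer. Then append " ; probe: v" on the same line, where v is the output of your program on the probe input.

abs | add(-5) | add(-2) ; probe: 3

Check, running the answer program on each example:
  32 -> 32 -> 27 -> 25
  13 -> 13 -> 8 -> 6
  -12 -> 12 -> 7 -> 5
  30 -> 30 -> 25 -> 23
  probe: 10 -> 10 -> 5 -> 3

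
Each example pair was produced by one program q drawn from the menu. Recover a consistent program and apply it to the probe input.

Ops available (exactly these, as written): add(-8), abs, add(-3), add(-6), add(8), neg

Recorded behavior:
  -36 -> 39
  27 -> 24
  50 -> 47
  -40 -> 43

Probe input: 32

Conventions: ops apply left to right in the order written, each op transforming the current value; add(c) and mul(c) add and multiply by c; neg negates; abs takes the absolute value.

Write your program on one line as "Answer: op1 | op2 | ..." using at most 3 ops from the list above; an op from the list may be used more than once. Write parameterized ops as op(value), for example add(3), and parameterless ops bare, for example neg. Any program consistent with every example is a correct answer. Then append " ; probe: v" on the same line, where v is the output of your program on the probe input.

add(-3) | abs ; probe: 29

Check, running the answer program on each example:
  -36 -> -39 -> 39
  27 -> 24 -> 24
  50 -> 47 -> 47
  -40 -> -43 -> 43
  probe: 32 -> 29 -> 29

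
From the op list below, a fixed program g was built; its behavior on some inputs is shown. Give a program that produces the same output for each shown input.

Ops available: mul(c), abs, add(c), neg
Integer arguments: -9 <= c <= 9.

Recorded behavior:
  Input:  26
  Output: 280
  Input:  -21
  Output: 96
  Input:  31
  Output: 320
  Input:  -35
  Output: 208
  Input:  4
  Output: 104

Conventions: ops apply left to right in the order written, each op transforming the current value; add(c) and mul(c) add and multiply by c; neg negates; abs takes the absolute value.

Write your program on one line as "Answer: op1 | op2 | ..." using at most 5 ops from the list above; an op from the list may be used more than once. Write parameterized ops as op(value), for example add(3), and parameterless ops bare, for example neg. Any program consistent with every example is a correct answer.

add(9) | abs | neg | mul(8) | neg

Check, running the answer program on each example:
  26 -> 35 -> 35 -> -35 -> -280 -> 280
  -21 -> -12 -> 12 -> -12 -> -96 -> 96
  31 -> 40 -> 40 -> -40 -> -320 -> 320
  -35 -> -26 -> 26 -> -26 -> -208 -> 208
  4 -> 13 -> 13 -> -13 -> -104 -> 104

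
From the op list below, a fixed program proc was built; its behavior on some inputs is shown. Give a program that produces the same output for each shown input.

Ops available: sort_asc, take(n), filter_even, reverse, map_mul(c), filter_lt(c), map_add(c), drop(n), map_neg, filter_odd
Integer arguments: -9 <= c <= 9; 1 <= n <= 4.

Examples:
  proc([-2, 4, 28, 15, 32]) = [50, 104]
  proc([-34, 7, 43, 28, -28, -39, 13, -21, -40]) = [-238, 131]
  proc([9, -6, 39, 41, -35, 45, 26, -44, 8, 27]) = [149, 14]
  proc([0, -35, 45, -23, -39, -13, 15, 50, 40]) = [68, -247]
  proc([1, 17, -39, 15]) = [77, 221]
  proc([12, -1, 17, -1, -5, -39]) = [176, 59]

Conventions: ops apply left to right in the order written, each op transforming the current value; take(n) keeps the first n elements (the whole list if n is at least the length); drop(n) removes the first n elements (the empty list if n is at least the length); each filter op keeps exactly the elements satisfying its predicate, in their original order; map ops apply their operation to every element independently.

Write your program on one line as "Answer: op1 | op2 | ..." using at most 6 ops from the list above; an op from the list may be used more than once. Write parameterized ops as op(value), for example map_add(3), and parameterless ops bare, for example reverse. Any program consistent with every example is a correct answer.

map_add(8) | take(2) | map_mul(-9) | map_neg | map_add(-4)

Check, running the answer program on each example:
  [-2, 4, 28, 15, 32] -> [6, 12, 36, 23, 40] -> [6, 12] -> [-54, -108] -> [54, 108] -> [50, 104]
  [-34, 7, 43, 28, -28, -39, 13, -21, -40] -> [-26, 15, 51, 36, -20, -31, 21, -13, -32] -> [-26, 15] -> [234, -135] -> [-234, 135] -> [-238, 131]
  [9, -6, 39, 41, -35, 45, 26, -44, 8, 27] -> [17, 2, 47, 49, -27, 53, 34, -36, 16, 35] -> [17, 2] -> [-153, -18] -> [153, 18] -> [149, 14]
  [0, -35, 45, -23, -39, -13, 15, 50, 40] -> [8, -27, 53, -15, -31, -5, 23, 58, 48] -> [8, -27] -> [-72, 243] -> [72, -243] -> [68, -247]
  [1, 17, -39, 15] -> [9, 25, -31, 23] -> [9, 25] -> [-81, -225] -> [81, 225] -> [77, 221]
  [12, -1, 17, -1, -5, -39] -> [20, 7, 25, 7, 3, -31] -> [20, 7] -> [-180, -63] -> [180, 63] -> [176, 59]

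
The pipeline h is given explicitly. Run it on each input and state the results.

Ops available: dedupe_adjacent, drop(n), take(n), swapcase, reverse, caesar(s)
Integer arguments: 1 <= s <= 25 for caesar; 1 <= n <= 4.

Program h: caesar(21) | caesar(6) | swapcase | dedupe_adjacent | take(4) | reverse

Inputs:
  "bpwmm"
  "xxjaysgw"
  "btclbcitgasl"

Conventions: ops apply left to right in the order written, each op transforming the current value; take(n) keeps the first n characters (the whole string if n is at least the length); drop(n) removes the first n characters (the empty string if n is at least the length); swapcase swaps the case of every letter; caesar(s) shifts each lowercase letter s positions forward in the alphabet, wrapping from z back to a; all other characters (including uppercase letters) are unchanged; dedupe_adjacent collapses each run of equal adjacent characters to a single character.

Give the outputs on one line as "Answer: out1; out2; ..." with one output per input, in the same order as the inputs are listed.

"NXQC"; "ZBKY"; "MDUC"

Execution, op by op:
  "bpwmm" -> "wkrhh" -> "cqxnn" -> "CQXNN" -> "CQXN" -> "CQXN" -> "NXQC"
  "xxjaysgw" -> "ssevtnbr" -> "yykbzthx" -> "YYKBZTHX" -> "YKBZTHX" -> "YKBZ" -> "ZBKY"
  "btclbcitgasl" -> "woxgwxdobvng" -> "cudmcdjuhbtm" -> "CUDMCDJUHBTM" -> "CUDMCDJUHBTM" -> "CUDM" -> "MDUC"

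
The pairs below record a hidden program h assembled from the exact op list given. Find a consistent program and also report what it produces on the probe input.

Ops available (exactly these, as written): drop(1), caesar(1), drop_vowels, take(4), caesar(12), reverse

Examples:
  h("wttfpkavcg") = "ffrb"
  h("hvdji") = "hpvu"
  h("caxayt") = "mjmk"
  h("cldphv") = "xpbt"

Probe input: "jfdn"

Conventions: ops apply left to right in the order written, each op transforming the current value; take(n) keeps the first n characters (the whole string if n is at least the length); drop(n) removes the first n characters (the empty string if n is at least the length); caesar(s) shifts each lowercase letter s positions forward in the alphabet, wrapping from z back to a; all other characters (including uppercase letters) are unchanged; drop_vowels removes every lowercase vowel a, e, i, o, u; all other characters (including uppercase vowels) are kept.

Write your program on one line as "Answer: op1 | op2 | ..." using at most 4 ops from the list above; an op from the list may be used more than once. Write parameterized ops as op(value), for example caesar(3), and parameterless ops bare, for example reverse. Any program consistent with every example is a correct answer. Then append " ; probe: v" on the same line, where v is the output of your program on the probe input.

caesar(12) | drop(1) | take(4) ; probe: "rpz"

Check, running the answer program on each example:
  "wttfpkavcg" -> "iffrbwmhos" -> "ffrbwmhos" -> "ffrb"
  "hvdji" -> "thpvu" -> "hpvu" -> "hpvu"
  "caxayt" -> "omjmkf" -> "mjmkf" -> "mjmk"
  "cldphv" -> "oxpbth" -> "xpbth" -> "xpbt"
  probe: "jfdn" -> "vrpz" -> "rpz" -> "rpz"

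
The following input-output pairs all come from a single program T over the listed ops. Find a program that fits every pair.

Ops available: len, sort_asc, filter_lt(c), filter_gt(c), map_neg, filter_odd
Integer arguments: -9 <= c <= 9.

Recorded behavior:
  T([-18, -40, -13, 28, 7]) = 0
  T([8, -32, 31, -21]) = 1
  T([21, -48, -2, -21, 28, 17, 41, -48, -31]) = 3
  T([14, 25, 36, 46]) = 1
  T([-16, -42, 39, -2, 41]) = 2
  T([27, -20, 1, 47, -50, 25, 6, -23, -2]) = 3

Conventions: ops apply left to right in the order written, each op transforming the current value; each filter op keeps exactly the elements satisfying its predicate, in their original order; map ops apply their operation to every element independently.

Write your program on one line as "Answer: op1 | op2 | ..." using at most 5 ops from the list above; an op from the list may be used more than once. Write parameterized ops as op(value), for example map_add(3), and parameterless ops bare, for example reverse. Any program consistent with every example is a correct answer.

filter_gt(-1) | filter_gt(9) | sort_asc | filter_odd | len

Check, running the answer program on each example:
  [-18, -40, -13, 28, 7] -> [28, 7] -> [28] -> [28] -> [] -> 0
  [8, -32, 31, -21] -> [8, 31] -> [31] -> [31] -> [31] -> 1
  [21, -48, -2, -21, 28, 17, 41, -48, -31] -> [21, 28, 17, 41] -> [21, 28, 17, 41] -> [17, 21, 28, 41] -> [17, 21, 41] -> 3
  [14, 25, 36, 46] -> [14, 25, 36, 46] -> [14, 25, 36, 46] -> [14, 25, 36, 46] -> [25] -> 1
  [-16, -42, 39, -2, 41] -> [39, 41] -> [39, 41] -> [39, 41] -> [39, 41] -> 2
  [27, -20, 1, 47, -50, 25, 6, -23, -2] -> [27, 1, 47, 25, 6] -> [27, 47, 25] -> [25, 27, 47] -> [25, 27, 47] -> 3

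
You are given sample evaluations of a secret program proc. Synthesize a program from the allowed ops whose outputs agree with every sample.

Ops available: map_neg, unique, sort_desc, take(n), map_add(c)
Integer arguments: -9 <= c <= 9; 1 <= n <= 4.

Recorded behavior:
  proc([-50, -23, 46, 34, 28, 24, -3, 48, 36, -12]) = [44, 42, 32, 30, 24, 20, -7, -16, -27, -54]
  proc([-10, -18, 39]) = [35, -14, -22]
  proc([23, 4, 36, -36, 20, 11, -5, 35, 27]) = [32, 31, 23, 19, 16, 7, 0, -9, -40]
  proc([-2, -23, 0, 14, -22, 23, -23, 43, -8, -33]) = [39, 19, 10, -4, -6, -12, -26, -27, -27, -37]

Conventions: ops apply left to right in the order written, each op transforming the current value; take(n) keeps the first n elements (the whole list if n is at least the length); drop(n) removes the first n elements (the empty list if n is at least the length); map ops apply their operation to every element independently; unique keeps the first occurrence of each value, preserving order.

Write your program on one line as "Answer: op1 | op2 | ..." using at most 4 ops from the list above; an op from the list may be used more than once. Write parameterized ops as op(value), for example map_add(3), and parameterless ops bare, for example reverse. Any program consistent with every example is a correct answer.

map_add(3) | sort_desc | map_add(-7)

Check, running the answer program on each example:
  [-50, -23, 46, 34, 28, 24, -3, 48, 36, -12] -> [-47, -20, 49, 37, 31, 27, 0, 51, 39, -9] -> [51, 49, 39, 37, 31, 27, 0, -9, -20, -47] -> [44, 42, 32, 30, 24, 20, -7, -16, -27, -54]
  [-10, -18, 39] -> [-7, -15, 42] -> [42, -7, -15] -> [35, -14, -22]
  [23, 4, 36, -36, 20, 11, -5, 35, 27] -> [26, 7, 39, -33, 23, 14, -2, 38, 30] -> [39, 38, 30, 26, 23, 14, 7, -2, -33] -> [32, 31, 23, 19, 16, 7, 0, -9, -40]
  [-2, -23, 0, 14, -22, 23, -23, 43, -8, -33] -> [1, -20, 3, 17, -19, 26, -20, 46, -5, -30] -> [46, 26, 17, 3, 1, -5, -19, -20, -20, -30] -> [39, 19, 10, -4, -6, -12, -26, -27, -27, -37]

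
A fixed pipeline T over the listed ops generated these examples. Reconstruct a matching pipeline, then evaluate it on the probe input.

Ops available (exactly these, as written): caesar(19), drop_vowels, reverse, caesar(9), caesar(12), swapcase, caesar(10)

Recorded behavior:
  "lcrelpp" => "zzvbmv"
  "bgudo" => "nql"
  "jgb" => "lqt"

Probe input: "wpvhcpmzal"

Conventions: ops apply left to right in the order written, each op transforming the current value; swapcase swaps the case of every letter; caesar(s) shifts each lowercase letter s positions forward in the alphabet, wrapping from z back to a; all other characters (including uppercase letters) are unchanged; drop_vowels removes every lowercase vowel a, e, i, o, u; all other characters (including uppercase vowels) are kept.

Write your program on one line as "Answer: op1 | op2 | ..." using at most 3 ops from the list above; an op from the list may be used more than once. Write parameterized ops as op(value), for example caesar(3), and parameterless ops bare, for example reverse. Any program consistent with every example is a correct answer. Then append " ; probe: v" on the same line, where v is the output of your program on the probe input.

reverse | drop_vowels | caesar(10) ; probe: "vjwzmrfzg"

Check, running the answer program on each example:
  "lcrelpp" -> "pplercl" -> "pplrcl" -> "zzvbmv"
  "bgudo" -> "odugb" -> "dgb" -> "nql"
  "jgb" -> "bgj" -> "bgj" -> "lqt"
  probe: "wpvhcpmzal" -> "lazmpchvpw" -> "lzmpchvpw" -> "vjwzmrfzg"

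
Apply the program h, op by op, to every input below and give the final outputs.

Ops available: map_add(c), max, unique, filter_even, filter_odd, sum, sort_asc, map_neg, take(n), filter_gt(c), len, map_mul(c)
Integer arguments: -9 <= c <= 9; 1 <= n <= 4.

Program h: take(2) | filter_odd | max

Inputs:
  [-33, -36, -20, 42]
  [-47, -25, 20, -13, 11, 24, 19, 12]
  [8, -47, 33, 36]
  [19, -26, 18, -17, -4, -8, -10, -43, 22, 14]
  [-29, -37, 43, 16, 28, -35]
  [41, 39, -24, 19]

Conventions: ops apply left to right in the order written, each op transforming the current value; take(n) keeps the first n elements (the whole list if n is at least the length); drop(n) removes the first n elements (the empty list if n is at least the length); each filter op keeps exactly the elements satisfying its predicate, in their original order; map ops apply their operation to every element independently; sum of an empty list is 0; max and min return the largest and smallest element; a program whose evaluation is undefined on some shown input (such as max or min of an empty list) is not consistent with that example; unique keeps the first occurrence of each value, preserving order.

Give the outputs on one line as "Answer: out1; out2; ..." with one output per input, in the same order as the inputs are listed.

Execution, op by op:
  [-33, -36, -20, 42] -> [-33, -36] -> [-33] -> -33
  [-47, -25, 20, -13, 11, 24, 19, 12] -> [-47, -25] -> [-47, -25] -> -25
  [8, -47, 33, 36] -> [8, -47] -> [-47] -> -47
  [19, -26, 18, -17, -4, -8, -10, -43, 22, 14] -> [19, -26] -> [19] -> 19
  [-29, -37, 43, 16, 28, -35] -> [-29, -37] -> [-29, -37] -> -29
  [41, 39, -24, 19] -> [41, 39] -> [41, 39] -> 41

-33; -25; -47; 19; -29; 41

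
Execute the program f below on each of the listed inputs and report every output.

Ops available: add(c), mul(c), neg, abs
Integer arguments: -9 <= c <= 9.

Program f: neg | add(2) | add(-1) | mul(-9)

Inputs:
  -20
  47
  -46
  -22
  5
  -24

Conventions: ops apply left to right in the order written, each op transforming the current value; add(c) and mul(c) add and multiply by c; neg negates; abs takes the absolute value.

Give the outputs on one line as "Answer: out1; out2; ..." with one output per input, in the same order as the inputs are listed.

Execution, op by op:
  -20 -> 20 -> 22 -> 21 -> -189
  47 -> -47 -> -45 -> -46 -> 414
  -46 -> 46 -> 48 -> 47 -> -423
  -22 -> 22 -> 24 -> 23 -> -207
  5 -> -5 -> -3 -> -4 -> 36
  -24 -> 24 -> 26 -> 25 -> -225

-189; 414; -423; -207; 36; -225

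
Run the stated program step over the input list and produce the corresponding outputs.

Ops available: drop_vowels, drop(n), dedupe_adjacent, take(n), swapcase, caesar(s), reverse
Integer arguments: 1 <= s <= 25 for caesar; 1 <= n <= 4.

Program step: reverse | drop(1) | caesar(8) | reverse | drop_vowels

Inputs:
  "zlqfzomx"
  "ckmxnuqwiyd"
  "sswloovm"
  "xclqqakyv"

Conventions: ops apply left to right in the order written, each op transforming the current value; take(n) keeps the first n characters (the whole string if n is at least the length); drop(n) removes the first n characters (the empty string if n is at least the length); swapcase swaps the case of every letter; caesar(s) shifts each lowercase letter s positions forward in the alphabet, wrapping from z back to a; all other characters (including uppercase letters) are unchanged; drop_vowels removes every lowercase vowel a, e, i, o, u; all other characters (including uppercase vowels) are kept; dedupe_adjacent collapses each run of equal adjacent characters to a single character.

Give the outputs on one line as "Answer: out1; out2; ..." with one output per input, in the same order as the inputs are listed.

Execution, op by op:
  "zlqfzomx" -> "xmozfqlz" -> "mozfqlz" -> "uwhnyth" -> "htynhwu" -> "htynhw"
  "ckmxnuqwiyd" -> "dyiwqunxmkc" -> "yiwqunxmkc" -> "gqeycvfusk" -> "ksufvcyeqg" -> "ksfvcyqg"
  "sswloovm" -> "mvoolwss" -> "voolwss" -> "dwwteaa" -> "aaetwwd" -> "twwd"
  "xclqqakyv" -> "vykaqqlcx" -> "ykaqqlcx" -> "gsiyytkf" -> "fktyyisg" -> "fktyysg"

"htynhw"; "ksfvcyqg"; "twwd"; "fktyysg"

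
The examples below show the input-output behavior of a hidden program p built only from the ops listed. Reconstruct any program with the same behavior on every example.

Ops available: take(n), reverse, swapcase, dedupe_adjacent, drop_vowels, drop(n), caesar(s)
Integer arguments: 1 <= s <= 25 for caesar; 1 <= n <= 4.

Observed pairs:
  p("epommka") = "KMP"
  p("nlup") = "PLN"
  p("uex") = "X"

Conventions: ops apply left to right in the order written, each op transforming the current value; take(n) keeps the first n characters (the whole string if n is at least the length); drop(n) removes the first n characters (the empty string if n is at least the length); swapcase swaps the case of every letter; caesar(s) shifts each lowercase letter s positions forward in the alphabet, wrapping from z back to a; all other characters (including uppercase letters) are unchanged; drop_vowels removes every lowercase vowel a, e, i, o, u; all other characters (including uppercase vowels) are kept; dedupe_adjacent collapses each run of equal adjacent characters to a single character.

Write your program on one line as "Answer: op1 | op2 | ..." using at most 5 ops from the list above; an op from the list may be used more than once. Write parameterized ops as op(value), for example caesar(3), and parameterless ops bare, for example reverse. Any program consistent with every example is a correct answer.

drop_vowels | reverse | swapcase | dedupe_adjacent

Check, running the answer program on each example:
  "epommka" -> "pmmk" -> "kmmp" -> "KMMP" -> "KMP"
  "nlup" -> "nlp" -> "pln" -> "PLN" -> "PLN"
  "uex" -> "x" -> "x" -> "X" -> "X"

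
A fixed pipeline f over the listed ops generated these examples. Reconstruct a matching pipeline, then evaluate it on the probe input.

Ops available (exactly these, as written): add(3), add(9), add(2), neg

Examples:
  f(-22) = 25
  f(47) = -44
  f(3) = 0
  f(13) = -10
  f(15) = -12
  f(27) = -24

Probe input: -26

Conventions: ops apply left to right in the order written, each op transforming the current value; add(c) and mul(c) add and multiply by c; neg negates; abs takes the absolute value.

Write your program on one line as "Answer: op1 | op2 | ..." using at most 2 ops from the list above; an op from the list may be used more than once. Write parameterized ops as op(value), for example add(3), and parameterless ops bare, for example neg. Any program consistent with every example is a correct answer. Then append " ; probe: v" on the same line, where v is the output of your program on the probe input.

neg | add(3) ; probe: 29

Check, running the answer program on each example:
  -22 -> 22 -> 25
  47 -> -47 -> -44
  3 -> -3 -> 0
  13 -> -13 -> -10
  15 -> -15 -> -12
  27 -> -27 -> -24
  probe: -26 -> 26 -> 29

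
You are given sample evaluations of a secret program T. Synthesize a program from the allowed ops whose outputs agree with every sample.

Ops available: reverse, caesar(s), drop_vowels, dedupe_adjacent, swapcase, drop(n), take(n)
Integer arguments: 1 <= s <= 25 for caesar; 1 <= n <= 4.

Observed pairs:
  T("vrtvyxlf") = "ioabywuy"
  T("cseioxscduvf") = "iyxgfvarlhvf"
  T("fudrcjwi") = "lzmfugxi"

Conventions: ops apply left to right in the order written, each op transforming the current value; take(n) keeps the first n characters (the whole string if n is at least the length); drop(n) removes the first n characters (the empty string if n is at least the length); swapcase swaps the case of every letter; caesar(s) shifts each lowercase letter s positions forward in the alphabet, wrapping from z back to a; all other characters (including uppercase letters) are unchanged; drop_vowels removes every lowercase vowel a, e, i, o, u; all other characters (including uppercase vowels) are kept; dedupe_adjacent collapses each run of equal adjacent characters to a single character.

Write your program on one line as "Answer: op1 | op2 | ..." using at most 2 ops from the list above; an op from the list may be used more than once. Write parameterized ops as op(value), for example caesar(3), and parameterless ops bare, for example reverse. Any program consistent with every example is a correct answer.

reverse | caesar(3)

Check, running the answer program on each example:
  "vrtvyxlf" -> "flxyvtrv" -> "ioabywuy"
  "cseioxscduvf" -> "fvudcsxoiesc" -> "iyxgfvarlhvf"
  "fudrcjwi" -> "iwjcrduf" -> "lzmfugxi"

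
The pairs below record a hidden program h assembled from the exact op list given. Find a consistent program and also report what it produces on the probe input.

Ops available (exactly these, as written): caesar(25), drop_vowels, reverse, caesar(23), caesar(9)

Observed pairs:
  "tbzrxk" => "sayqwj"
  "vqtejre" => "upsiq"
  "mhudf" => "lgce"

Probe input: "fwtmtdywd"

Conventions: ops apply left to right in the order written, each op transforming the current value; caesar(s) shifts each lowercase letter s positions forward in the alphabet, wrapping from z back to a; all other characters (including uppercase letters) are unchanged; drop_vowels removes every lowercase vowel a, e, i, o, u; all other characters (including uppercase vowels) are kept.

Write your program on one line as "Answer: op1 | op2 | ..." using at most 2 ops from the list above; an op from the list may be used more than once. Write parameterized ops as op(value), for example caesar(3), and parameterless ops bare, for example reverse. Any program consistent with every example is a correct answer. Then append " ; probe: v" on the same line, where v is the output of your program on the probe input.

drop_vowels | caesar(25) ; probe: "evslscxvc"

Check, running the answer program on each example:
  "tbzrxk" -> "tbzrxk" -> "sayqwj"
  "vqtejre" -> "vqtjr" -> "upsiq"
  "mhudf" -> "mhdf" -> "lgce"
  probe: "fwtmtdywd" -> "fwtmtdywd" -> "evslscxvc"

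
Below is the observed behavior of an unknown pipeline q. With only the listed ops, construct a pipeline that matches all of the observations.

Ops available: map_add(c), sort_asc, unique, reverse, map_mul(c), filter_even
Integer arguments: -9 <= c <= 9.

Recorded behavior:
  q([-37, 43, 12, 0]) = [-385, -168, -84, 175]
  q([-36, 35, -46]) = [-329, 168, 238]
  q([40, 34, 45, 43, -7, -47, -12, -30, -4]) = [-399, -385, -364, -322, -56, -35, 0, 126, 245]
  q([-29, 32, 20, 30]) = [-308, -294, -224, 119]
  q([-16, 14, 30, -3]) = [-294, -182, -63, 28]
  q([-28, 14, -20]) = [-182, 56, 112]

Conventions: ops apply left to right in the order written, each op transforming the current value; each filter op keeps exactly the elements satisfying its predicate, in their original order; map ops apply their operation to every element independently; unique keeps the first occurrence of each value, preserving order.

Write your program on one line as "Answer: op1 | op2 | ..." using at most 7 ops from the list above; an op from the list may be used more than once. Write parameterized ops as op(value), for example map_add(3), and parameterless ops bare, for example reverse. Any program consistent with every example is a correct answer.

map_add(9) | map_add(-5) | sort_asc | map_add(8) | map_mul(-7) | sort_asc

Check, running the answer program on each example:
  [-37, 43, 12, 0] -> [-28, 52, 21, 9] -> [-33, 47, 16, 4] -> [-33, 4, 16, 47] -> [-25, 12, 24, 55] -> [175, -84, -168, -385] -> [-385, -168, -84, 175]
  [-36, 35, -46] -> [-27, 44, -37] -> [-32, 39, -42] -> [-42, -32, 39] -> [-34, -24, 47] -> [238, 168, -329] -> [-329, 168, 238]
  [40, 34, 45, 43, -7, -47, -12, -30, -4] -> [49, 43, 54, 52, 2, -38, -3, -21, 5] -> [44, 38, 49, 47, -3, -43, -8, -26, 0] -> [-43, -26, -8, -3, 0, 38, 44, 47, 49] -> [-35, -18, 0, 5, 8, 46, 52, 55, 57] -> [245, 126, 0, -35, -56, -322, -364, -385, -399] -> [-399, -385, -364, -322, -56, -35, 0, 126, 245]
  [-29, 32, 20, 30] -> [-20, 41, 29, 39] -> [-25, 36, 24, 34] -> [-25, 24, 34, 36] -> [-17, 32, 42, 44] -> [119, -224, -294, -308] -> [-308, -294, -224, 119]
  [-16, 14, 30, -3] -> [-7, 23, 39, 6] -> [-12, 18, 34, 1] -> [-12, 1, 18, 34] -> [-4, 9, 26, 42] -> [28, -63, -182, -294] -> [-294, -182, -63, 28]
  [-28, 14, -20] -> [-19, 23, -11] -> [-24, 18, -16] -> [-24, -16, 18] -> [-16, -8, 26] -> [112, 56, -182] -> [-182, 56, 112]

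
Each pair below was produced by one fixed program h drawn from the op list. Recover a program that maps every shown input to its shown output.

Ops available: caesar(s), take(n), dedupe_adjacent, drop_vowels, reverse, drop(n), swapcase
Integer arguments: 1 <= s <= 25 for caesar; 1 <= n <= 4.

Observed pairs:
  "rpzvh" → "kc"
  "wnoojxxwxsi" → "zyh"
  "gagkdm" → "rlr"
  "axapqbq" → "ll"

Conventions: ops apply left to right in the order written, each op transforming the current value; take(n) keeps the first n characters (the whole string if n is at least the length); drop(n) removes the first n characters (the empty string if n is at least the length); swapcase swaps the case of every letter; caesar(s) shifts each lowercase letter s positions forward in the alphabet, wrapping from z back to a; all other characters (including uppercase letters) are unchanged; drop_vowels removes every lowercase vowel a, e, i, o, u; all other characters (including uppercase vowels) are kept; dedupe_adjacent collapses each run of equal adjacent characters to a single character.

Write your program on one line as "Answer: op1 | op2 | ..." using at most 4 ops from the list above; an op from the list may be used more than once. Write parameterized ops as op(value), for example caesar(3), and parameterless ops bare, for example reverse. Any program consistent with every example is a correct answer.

take(3) | reverse | caesar(11) | drop_vowels

Check, running the answer program on each example:
  "rpzvh" -> "rpz" -> "zpr" -> "kac" -> "kc"
  "wnoojxxwxsi" -> "wno" -> "onw" -> "zyh" -> "zyh"
  "gagkdm" -> "gag" -> "gag" -> "rlr" -> "rlr"
  "axapqbq" -> "axa" -> "axa" -> "lil" -> "ll"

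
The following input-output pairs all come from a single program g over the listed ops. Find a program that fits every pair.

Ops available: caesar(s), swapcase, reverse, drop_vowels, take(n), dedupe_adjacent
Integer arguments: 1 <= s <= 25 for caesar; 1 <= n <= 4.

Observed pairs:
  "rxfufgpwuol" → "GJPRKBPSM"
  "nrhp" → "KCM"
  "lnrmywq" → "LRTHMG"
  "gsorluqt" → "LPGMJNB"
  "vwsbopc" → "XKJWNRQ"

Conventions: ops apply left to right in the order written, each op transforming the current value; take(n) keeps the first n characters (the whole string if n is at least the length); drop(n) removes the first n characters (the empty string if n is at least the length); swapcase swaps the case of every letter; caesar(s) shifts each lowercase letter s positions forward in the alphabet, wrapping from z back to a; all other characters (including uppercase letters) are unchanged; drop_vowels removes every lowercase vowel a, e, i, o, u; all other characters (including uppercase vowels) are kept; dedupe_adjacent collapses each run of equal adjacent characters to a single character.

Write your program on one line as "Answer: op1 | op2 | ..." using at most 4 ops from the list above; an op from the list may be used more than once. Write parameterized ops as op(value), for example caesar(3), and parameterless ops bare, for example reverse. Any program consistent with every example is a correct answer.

reverse | caesar(21) | drop_vowels | swapcase

Check, running the answer program on each example:
  "rxfufgpwuol" -> "louwpgfufxr" -> "gjprkbapasm" -> "gjprkbpsm" -> "GJPRKBPSM"
  "nrhp" -> "phrn" -> "kcmi" -> "kcm" -> "KCM"
  "lnrmywq" -> "qwymrnl" -> "lrthmig" -> "lrthmg" -> "LRTHMG"
  "gsorluqt" -> "tqulrosg" -> "olpgmjnb" -> "lpgmjnb" -> "LPGMJNB"
  "vwsbopc" -> "cpobswv" -> "xkjwnrq" -> "xkjwnrq" -> "XKJWNRQ"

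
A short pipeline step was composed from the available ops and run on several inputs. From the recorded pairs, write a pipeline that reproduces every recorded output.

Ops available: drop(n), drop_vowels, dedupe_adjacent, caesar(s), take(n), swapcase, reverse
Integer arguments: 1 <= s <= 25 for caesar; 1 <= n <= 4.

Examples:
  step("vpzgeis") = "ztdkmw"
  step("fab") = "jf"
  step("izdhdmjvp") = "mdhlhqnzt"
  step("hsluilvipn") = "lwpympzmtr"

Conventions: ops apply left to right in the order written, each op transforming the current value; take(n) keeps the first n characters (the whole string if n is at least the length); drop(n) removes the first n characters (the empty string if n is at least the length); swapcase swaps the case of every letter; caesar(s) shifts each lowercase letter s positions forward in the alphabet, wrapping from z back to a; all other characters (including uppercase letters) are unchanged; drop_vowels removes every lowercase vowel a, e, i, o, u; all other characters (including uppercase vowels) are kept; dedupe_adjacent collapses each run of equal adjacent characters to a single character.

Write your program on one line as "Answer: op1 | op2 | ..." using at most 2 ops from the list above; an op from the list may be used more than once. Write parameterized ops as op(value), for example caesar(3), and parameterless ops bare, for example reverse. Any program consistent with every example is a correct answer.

caesar(4) | drop_vowels

Check, running the answer program on each example:
  "vpzgeis" -> "ztdkimw" -> "ztdkmw"
  "fab" -> "jef" -> "jf"
  "izdhdmjvp" -> "mdhlhqnzt" -> "mdhlhqnzt"
  "hsluilvipn" -> "lwpympzmtr" -> "lwpympzmtr"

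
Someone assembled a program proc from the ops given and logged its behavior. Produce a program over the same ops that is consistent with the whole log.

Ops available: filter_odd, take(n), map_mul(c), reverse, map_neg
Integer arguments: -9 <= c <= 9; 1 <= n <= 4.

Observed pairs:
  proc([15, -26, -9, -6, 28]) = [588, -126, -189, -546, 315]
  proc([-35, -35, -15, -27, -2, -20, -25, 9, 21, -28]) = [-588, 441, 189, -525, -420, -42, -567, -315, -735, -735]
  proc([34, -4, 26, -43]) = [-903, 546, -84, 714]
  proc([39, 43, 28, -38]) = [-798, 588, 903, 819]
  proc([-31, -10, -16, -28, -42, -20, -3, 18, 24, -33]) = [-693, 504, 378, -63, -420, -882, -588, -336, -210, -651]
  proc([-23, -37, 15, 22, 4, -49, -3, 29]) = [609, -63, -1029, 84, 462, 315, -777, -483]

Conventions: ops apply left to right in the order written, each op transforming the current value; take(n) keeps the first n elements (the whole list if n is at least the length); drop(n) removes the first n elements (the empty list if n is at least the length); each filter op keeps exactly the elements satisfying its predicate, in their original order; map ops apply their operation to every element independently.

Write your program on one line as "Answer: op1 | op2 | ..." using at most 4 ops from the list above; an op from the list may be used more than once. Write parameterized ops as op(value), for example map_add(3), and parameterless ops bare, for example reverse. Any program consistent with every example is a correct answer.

map_mul(-7) | reverse | map_mul(-3)

Check, running the answer program on each example:
  [15, -26, -9, -6, 28] -> [-105, 182, 63, 42, -196] -> [-196, 42, 63, 182, -105] -> [588, -126, -189, -546, 315]
  [-35, -35, -15, -27, -2, -20, -25, 9, 21, -28] -> [245, 245, 105, 189, 14, 140, 175, -63, -147, 196] -> [196, -147, -63, 175, 140, 14, 189, 105, 245, 245] -> [-588, 441, 189, -525, -420, -42, -567, -315, -735, -735]
  [34, -4, 26, -43] -> [-238, 28, -182, 301] -> [301, -182, 28, -238] -> [-903, 546, -84, 714]
  [39, 43, 28, -38] -> [-273, -301, -196, 266] -> [266, -196, -301, -273] -> [-798, 588, 903, 819]
  [-31, -10, -16, -28, -42, -20, -3, 18, 24, -33] -> [217, 70, 112, 196, 294, 140, 21, -126, -168, 231] -> [231, -168, -126, 21, 140, 294, 196, 112, 70, 217] -> [-693, 504, 378, -63, -420, -882, -588, -336, -210, -651]
  [-23, -37, 15, 22, 4, -49, -3, 29] -> [161, 259, -105, -154, -28, 343, 21, -203] -> [-203, 21, 343, -28, -154, -105, 259, 161] -> [609, -63, -1029, 84, 462, 315, -777, -483]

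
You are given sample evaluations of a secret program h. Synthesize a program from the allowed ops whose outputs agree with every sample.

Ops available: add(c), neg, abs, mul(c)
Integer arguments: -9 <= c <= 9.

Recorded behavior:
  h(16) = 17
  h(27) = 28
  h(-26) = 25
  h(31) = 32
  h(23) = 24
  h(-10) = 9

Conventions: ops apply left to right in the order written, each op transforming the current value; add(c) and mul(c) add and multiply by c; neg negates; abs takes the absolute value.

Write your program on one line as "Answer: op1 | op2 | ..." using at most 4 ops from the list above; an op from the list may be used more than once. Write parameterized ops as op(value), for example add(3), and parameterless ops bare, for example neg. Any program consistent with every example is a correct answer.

neg | add(-1) | abs

Check, running the answer program on each example:
  16 -> -16 -> -17 -> 17
  27 -> -27 -> -28 -> 28
  -26 -> 26 -> 25 -> 25
  31 -> -31 -> -32 -> 32
  23 -> -23 -> -24 -> 24
  -10 -> 10 -> 9 -> 9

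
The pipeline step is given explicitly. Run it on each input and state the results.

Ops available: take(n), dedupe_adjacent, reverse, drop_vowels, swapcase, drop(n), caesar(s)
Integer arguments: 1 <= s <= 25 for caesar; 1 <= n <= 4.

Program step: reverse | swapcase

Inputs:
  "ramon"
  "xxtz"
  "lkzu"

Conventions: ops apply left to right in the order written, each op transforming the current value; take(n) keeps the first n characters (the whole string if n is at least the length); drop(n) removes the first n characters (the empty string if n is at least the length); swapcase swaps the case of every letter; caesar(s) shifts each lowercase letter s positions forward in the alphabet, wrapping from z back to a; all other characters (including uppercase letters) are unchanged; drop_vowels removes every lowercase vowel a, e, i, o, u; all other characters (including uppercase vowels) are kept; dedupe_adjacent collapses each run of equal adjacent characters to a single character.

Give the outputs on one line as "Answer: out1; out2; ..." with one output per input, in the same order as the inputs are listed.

Execution, op by op:
  "ramon" -> "nomar" -> "NOMAR"
  "xxtz" -> "ztxx" -> "ZTXX"
  "lkzu" -> "uzkl" -> "UZKL"

"NOMAR"; "ZTXX"; "UZKL"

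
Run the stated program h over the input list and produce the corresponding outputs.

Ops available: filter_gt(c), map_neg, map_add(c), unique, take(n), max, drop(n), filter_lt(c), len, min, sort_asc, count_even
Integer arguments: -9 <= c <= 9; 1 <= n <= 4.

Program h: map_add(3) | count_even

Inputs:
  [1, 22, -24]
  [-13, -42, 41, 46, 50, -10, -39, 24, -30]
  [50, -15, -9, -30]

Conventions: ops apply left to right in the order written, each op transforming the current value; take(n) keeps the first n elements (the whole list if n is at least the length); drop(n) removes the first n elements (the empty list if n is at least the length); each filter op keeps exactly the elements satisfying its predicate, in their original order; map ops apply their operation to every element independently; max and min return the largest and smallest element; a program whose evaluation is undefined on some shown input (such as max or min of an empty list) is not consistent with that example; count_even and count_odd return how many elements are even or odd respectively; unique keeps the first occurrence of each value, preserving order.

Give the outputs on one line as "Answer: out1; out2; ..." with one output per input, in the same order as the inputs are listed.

1; 3; 2

Execution, op by op:
  [1, 22, -24] -> [4, 25, -21] -> 1
  [-13, -42, 41, 46, 50, -10, -39, 24, -30] -> [-10, -39, 44, 49, 53, -7, -36, 27, -27] -> 3
  [50, -15, -9, -30] -> [53, -12, -6, -27] -> 2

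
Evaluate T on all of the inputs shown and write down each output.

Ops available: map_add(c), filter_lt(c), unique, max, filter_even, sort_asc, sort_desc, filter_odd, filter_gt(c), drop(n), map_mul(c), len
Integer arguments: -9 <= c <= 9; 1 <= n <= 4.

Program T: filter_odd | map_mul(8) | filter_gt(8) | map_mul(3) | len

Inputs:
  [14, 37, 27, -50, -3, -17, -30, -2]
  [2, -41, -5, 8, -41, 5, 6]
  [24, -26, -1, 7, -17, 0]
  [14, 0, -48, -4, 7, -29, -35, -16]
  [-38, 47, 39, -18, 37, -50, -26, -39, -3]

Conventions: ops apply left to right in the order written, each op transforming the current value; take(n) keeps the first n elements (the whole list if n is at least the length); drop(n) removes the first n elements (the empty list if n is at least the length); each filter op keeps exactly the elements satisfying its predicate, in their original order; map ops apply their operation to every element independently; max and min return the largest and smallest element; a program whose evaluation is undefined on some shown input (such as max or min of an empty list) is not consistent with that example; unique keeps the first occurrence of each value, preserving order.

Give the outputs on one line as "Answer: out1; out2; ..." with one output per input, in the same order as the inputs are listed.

2; 1; 1; 1; 3

Execution, op by op:
  [14, 37, 27, -50, -3, -17, -30, -2] -> [37, 27, -3, -17] -> [296, 216, -24, -136] -> [296, 216] -> [888, 648] -> 2
  [2, -41, -5, 8, -41, 5, 6] -> [-41, -5, -41, 5] -> [-328, -40, -328, 40] -> [40] -> [120] -> 1
  [24, -26, -1, 7, -17, 0] -> [-1, 7, -17] -> [-8, 56, -136] -> [56] -> [168] -> 1
  [14, 0, -48, -4, 7, -29, -35, -16] -> [7, -29, -35] -> [56, -232, -280] -> [56] -> [168] -> 1
  [-38, 47, 39, -18, 37, -50, -26, -39, -3] -> [47, 39, 37, -39, -3] -> [376, 312, 296, -312, -24] -> [376, 312, 296] -> [1128, 936, 888] -> 3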